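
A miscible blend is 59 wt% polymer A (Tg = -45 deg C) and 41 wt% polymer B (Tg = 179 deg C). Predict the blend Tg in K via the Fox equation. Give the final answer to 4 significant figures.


1/Tg = w1/Tg1 + w2/Tg2 (in Kelvin)
Tg1 = 228.15 K, Tg2 = 452.15 K
1/Tg = 0.59/228.15 + 0.41/452.15
Tg = 286.3 K


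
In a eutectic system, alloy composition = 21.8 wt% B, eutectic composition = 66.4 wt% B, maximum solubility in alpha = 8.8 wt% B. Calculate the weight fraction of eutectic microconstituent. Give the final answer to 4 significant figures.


f_primary = (C_e - C0) / (C_e - C_alpha_max)
f_primary = (66.4 - 21.8) / (66.4 - 8.8)
f_primary = 0.774306
f_eutectic = 1 - 0.774306 = 0.2257


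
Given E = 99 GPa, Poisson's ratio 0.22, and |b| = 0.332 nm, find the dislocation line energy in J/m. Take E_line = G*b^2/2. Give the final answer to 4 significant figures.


Step 1: G = E / (2*(1+nu))
G = 99 / (2*(1+0.22)) = 40.5738 GPa = 4.05738e+10 Pa
Step 2: E_line = G*b^2/2
b = 0.332 nm = 3.32e-10 m
E_line = 0.5 * 4.05738e+10 * (3.32e-10)^2 = 2.236e-09 J/m


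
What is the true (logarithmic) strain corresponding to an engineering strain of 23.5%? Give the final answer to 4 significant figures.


epsilon_true = ln(1 + epsilon_eng)
epsilon_true = ln(1 + 0.235)
epsilon_true = 0.2111


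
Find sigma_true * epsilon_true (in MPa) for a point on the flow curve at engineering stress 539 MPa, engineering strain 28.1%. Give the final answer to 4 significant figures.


sigma_true = sigma_eng * (1 + epsilon_eng)
sigma_true = 539 * (1 + 0.281) = 690.459 MPa
epsilon_true = ln(1 + epsilon_eng)
epsilon_true = ln(1 + 0.281) = 0.247641
sigma_true * epsilon_true = 690.459 * 0.247641 = 171 MPa


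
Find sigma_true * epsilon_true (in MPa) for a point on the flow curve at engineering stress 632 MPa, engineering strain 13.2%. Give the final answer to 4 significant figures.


sigma_true = sigma_eng * (1 + epsilon_eng)
sigma_true = 632 * (1 + 0.132) = 715.424 MPa
epsilon_true = ln(1 + epsilon_eng)
epsilon_true = ln(1 + 0.132) = 0.123986
sigma_true * epsilon_true = 715.424 * 0.123986 = 88.7 MPa


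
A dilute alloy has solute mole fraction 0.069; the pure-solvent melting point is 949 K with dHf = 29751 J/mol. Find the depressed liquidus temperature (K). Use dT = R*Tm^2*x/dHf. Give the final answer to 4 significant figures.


dT = R*Tm^2*x / dHf
dT = 8.314 * 949^2 * 0.069 / 29751
dT = 17.3656 K
T_new = 949 - 17.3656 = 931.6 K


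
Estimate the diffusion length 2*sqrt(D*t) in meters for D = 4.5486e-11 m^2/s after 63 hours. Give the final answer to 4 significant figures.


t = 63 hr = 226800 s
Diffusion length = 2*sqrt(D*t)
= 2*sqrt(4.5486e-11 * 226800)
= 6.424e-03 m


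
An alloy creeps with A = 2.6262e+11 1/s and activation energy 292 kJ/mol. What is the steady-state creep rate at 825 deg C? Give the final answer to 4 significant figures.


rate = A * exp(-Q / (R*T))
T = 825 + 273.15 = 1098.15 K
rate = 2.6262e+11 * exp(-292e3 / (8.314 * 1098.15))
rate = 3.385e-03 1/s


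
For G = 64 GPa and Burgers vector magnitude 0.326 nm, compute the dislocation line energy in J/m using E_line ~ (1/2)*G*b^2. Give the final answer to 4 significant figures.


E = G*b^2/2
b = 0.326 nm = 3.26e-10 m
G = 64 GPa = 6.4e+10 Pa
E = 0.5 * 6.4e+10 * (3.26e-10)^2
E = 3.401e-09 J/m


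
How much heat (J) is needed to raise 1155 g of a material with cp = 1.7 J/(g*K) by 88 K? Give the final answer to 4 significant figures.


Q = m * cp * dT
Q = 1155 * 1.7 * 88
Q = 172800 J


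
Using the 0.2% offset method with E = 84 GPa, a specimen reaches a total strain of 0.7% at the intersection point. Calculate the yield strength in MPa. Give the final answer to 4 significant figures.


Offset strain = 0.002
Elastic strain at yield = total_strain - offset = 7e-03 - 0.002 = 5e-03
sigma_y = E * elastic_strain = 84000 * 5e-03
sigma_y = 420 MPa


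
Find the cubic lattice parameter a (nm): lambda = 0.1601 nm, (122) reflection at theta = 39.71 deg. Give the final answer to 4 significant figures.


d = lambda / (2*sin(theta))
d = 0.1601 / (2*sin(39.71 deg))
d = 0.125293 nm
a = d * sqrt(h^2+k^2+l^2) = 0.125293 * sqrt(9)
a = 0.3759 nm


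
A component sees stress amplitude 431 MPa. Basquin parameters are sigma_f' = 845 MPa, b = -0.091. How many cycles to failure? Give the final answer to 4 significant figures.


sigma_a = sigma_f' * (2*Nf)^b
2*Nf = (sigma_a / sigma_f')^(1/b)
2*Nf = (431 / 845)^(1/-0.091)
2*Nf = 1632.9
Nf = 816.5 cycles


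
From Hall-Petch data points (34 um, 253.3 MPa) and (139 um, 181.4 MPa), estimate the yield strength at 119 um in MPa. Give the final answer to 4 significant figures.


sigma_y = sigma0 + k / sqrt(d)
1/sqrt(d1) = 1/sqrt(3.4e-05) = 171.499;  1/sqrt(d2) = 84.8189
k = (sigma1 - sigma2) / (1/sqrt(d1) - 1/sqrt(d2)) = (253.3 - 181.4) / (171.499 - 84.8189) = 0.829491 MPa*m^0.5
sigma0 = sigma1 - k/sqrt(d1) = 253.3 - 0.829491*171.499 = 111.044 MPa
sigma_y(d3) = 111.044 + 0.829491 / sqrt(1.19e-04) = 187.1 MPa


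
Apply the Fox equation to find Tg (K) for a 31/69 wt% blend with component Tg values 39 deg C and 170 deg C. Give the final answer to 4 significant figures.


1/Tg = w1/Tg1 + w2/Tg2 (in Kelvin)
Tg1 = 312.15 K, Tg2 = 443.15 K
1/Tg = 0.31/312.15 + 0.69/443.15
Tg = 392.1 K


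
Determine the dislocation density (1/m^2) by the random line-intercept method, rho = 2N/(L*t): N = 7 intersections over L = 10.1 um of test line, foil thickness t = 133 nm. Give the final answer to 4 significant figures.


rho = 2N / (L * t)
L = 10.1 um = 1.01e-05 m, t = 133 nm = 1.33e-07 m
rho = 2 * 7 / (1.01e-05 * 1.33e-07)
rho = 1.042e+13 1/m^2


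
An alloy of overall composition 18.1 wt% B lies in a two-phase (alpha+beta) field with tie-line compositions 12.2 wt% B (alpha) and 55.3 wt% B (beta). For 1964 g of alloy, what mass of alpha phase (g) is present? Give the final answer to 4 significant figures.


f_alpha = (C_beta - C0) / (C_beta - C_alpha)
f_alpha = (55.3 - 18.1) / (55.3 - 12.2) = 0.863109
m_alpha = f_alpha * m_total = 0.863109 * 1964 = 1695 g


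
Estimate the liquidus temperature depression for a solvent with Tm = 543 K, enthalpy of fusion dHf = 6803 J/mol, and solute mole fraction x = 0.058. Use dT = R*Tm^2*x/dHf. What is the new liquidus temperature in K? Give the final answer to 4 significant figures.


dT = R*Tm^2*x / dHf
dT = 8.314 * 543^2 * 0.058 / 6803
dT = 20.8996 K
T_new = 543 - 20.8996 = 522.1 K


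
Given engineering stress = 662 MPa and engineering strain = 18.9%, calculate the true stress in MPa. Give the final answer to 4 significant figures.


sigma_true = sigma_eng * (1 + epsilon_eng)
sigma_true = 662 * (1 + 0.189)
sigma_true = 787.1 MPa


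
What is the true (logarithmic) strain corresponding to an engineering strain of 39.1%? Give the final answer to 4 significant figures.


epsilon_true = ln(1 + epsilon_eng)
epsilon_true = ln(1 + 0.391)
epsilon_true = 0.33


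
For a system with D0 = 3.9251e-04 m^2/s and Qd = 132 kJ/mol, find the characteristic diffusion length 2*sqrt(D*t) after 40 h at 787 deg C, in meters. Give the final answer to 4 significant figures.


Step 1: D = D0 * exp(-Qd/(R*T))
T = 1060.15 K
D = 3.9251e-04 * exp(-132e3 / (8.314 * 1060.15)) = 1.22983e-10 m^2/s
Step 2: L = 2*sqrt(D*t)
t = 40 h = 144000 s
L = 2*sqrt(1.22983e-10 * 144000) = 8.417e-03 m


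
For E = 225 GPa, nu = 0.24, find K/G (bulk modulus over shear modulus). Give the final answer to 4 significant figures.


G = E / (2*(1+nu))
G = 225 / (2*(1+0.24)) = 90.7258 GPa
K = E / (3*(1-2*nu))
K = 225 / (3*(1-2*0.24)) = 144.231 GPa
K/G = 144.231 / 90.7258 = 1.59


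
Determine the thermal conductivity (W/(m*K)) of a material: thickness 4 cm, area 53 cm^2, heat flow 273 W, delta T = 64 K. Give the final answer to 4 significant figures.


k = Q*L / (A*dT)
L = 0.04 m, A = 5.3e-03 m^2
k = 273 * 0.04 / (5.3e-03 * 64)
k = 32.19 W/(m*K)


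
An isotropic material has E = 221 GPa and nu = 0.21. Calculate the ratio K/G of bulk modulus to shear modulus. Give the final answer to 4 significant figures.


G = E / (2*(1+nu))
G = 221 / (2*(1+0.21)) = 91.3223 GPa
K = E / (3*(1-2*nu))
K = 221 / (3*(1-2*0.21)) = 127.011 GPa
K/G = 127.011 / 91.3223 = 1.391


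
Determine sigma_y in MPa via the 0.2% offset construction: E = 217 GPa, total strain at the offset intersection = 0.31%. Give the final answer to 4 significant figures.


Offset strain = 0.002
Elastic strain at yield = total_strain - offset = 3.1e-03 - 0.002 = 1.1e-03
sigma_y = E * elastic_strain = 217000 * 1.1e-03
sigma_y = 238.7 MPa


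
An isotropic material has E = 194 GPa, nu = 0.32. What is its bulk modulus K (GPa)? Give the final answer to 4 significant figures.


K = E / (3*(1-2*nu))
K = 194 / (3*(1-2*0.32))
K = 179.6 GPa


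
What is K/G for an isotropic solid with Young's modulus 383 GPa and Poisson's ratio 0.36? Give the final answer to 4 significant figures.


G = E / (2*(1+nu))
G = 383 / (2*(1+0.36)) = 140.809 GPa
K = E / (3*(1-2*nu))
K = 383 / (3*(1-2*0.36)) = 455.952 GPa
K/G = 455.952 / 140.809 = 3.238


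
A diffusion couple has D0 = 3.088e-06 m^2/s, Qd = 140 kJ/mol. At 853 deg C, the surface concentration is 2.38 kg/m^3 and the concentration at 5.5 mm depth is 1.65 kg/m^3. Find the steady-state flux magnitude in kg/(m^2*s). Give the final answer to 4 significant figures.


Step 1: D = D0 * exp(-Qd/(R*T))
T = 853 + 273.15 = 1126.15 K
D = 3.088e-06 * exp(-140e3 / (8.314 * 1126.15)) = 9.90307e-13 m^2/s
Step 2: J = D * (C1 - C2) / dx
J = 9.90307e-13 * (2.38 - 1.65) / 5.5e-03
J = 1.314e-10 kg/(m^2*s)


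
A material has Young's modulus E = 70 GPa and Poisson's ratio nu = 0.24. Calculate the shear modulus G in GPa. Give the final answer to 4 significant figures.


G = E / (2*(1+nu))
G = 70 / (2*(1+0.24))
G = 28.23 GPa


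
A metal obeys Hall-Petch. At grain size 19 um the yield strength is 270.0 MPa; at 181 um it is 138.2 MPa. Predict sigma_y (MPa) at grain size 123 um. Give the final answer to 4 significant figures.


sigma_y = sigma0 + k / sqrt(d)
1/sqrt(d1) = 1/sqrt(1.9e-05) = 229.416;  1/sqrt(d2) = 74.3294
k = (sigma1 - sigma2) / (1/sqrt(d1) - 1/sqrt(d2)) = (270.0 - 138.2) / (229.416 - 74.3294) = 0.849849 MPa*m^0.5
sigma0 = sigma1 - k/sqrt(d1) = 270.0 - 0.849849*229.416 = 75.0312 MPa
sigma_y(d3) = 75.0312 + 0.849849 / sqrt(1.23e-04) = 151.7 MPa


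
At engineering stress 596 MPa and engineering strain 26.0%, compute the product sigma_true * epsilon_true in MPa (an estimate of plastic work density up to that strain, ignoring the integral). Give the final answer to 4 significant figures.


sigma_true = sigma_eng * (1 + epsilon_eng)
sigma_true = 596 * (1 + 0.26) = 750.96 MPa
epsilon_true = ln(1 + epsilon_eng)
epsilon_true = ln(1 + 0.26) = 0.231112
sigma_true * epsilon_true = 750.96 * 0.231112 = 173.6 MPa


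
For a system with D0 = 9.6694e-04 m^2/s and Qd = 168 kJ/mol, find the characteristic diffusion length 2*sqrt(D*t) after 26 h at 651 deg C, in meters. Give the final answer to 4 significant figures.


Step 1: D = D0 * exp(-Qd/(R*T))
T = 924.15 K
D = 9.6694e-04 * exp(-168e3 / (8.314 * 924.15)) = 3.08596e-13 m^2/s
Step 2: L = 2*sqrt(D*t)
t = 26 h = 93600 s
L = 2*sqrt(3.08596e-13 * 93600) = 3.399e-04 m


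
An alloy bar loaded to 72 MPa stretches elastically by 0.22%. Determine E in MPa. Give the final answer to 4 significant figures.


E = sigma / epsilon
epsilon = 0.22% = 2.2e-03
E = 72 / 2.2e-03
E = 32730 MPa


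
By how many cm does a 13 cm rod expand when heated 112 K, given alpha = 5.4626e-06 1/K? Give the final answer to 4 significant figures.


dL = L0 * alpha * dT
dL = 13 * 5.4626e-06 * 112
dL = 7.954e-03 cm


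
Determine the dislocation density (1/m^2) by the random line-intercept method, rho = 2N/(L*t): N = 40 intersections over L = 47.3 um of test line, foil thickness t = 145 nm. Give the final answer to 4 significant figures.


rho = 2N / (L * t)
L = 47.3 um = 4.73e-05 m, t = 145 nm = 1.45e-07 m
rho = 2 * 40 / (4.73e-05 * 1.45e-07)
rho = 1.166e+13 1/m^2


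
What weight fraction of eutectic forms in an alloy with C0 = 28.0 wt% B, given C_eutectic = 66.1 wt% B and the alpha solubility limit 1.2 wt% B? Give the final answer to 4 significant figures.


f_primary = (C_e - C0) / (C_e - C_alpha_max)
f_primary = (66.1 - 28.0) / (66.1 - 1.2)
f_primary = 0.587057
f_eutectic = 1 - 0.587057 = 0.4129


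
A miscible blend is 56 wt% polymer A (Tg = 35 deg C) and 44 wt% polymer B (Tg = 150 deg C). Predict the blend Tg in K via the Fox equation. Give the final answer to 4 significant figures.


1/Tg = w1/Tg1 + w2/Tg2 (in Kelvin)
Tg1 = 308.15 K, Tg2 = 423.15 K
1/Tg = 0.56/308.15 + 0.44/423.15
Tg = 350 K


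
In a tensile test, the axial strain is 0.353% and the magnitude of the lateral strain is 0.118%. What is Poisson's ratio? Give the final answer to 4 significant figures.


nu = -epsilon_lat / epsilon_axial
Lateral strain is contraction (negative), so using magnitudes:
nu = 0.118 / 0.353
nu = 0.3343


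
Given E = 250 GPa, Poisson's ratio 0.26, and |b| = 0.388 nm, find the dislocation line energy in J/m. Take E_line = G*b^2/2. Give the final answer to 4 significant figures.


Step 1: G = E / (2*(1+nu))
G = 250 / (2*(1+0.26)) = 99.2063 GPa = 9.92063e+10 Pa
Step 2: E_line = G*b^2/2
b = 0.388 nm = 3.88e-10 m
E_line = 0.5 * 9.92063e+10 * (3.88e-10)^2 = 7.467e-09 J/m


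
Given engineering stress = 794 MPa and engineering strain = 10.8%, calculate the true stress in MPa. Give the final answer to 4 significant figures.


sigma_true = sigma_eng * (1 + epsilon_eng)
sigma_true = 794 * (1 + 0.108)
sigma_true = 879.8 MPa


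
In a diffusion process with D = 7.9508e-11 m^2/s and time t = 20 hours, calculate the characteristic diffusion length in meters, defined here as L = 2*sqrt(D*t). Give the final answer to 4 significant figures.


t = 20 hr = 72000 s
Diffusion length = 2*sqrt(D*t)
= 2*sqrt(7.9508e-11 * 72000)
= 4.785e-03 m


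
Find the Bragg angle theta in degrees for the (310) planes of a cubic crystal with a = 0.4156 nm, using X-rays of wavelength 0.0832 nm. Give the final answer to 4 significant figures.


d = a / sqrt(h^2+k^2+l^2)
d = 0.4156 / sqrt(10) = 0.131424 nm
lambda = 2*d*sin(theta)  =>  sin(theta) = lambda / (2*d)
sin(theta) = 0.0832 / (2 * 0.131424) = 0.316532
theta = 18.45 deg


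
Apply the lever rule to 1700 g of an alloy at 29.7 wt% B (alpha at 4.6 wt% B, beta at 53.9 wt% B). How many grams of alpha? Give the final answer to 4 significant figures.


f_alpha = (C_beta - C0) / (C_beta - C_alpha)
f_alpha = (53.9 - 29.7) / (53.9 - 4.6) = 0.490872
m_alpha = f_alpha * m_total = 0.490872 * 1700 = 834.5 g


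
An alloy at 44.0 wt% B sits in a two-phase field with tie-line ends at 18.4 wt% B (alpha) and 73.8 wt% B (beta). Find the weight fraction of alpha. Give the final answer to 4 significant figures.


f_alpha = (C_beta - C0) / (C_beta - C_alpha)
f_alpha = (73.8 - 44.0) / (73.8 - 18.4)
f_alpha = 0.5379


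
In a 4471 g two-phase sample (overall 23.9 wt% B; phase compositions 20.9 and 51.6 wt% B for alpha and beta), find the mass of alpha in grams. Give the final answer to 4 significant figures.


f_alpha = (C_beta - C0) / (C_beta - C_alpha)
f_alpha = (51.6 - 23.9) / (51.6 - 20.9) = 0.90228
m_alpha = f_alpha * m_total = 0.90228 * 4471 = 4034 g


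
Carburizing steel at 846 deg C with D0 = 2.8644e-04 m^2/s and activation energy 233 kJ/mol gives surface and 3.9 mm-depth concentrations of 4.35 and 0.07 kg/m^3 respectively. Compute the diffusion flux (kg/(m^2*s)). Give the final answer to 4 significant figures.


Step 1: D = D0 * exp(-Qd/(R*T))
T = 846 + 273.15 = 1119.15 K
D = 2.8644e-04 * exp(-233e3 / (8.314 * 1119.15)) = 3.81695e-15 m^2/s
Step 2: J = D * (C1 - C2) / dx
J = 3.81695e-15 * (4.35 - 0.07) / 3.9e-03
J = 4.189e-12 kg/(m^2*s)


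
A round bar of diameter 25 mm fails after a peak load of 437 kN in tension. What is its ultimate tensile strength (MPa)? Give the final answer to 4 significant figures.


A0 = pi*(d/2)^2 = pi*(25/2)^2 = 490.874 mm^2
UTS = F_max / A0 = 437*1000 / 490.874
UTS = 890.2 MPa


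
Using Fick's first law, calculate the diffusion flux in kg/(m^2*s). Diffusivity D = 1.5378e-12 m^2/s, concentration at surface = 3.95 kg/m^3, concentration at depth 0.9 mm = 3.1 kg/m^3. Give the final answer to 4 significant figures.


J = -D * (dC/dx) = D * (C1 - C2) / dx
J = 1.5378e-12 * (3.95 - 3.1) / 9e-04
J = 1.452e-09 kg/(m^2*s)


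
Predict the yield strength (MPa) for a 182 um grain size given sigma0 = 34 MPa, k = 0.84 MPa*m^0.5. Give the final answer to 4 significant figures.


sigma_y = sigma0 + k / sqrt(d)
d = 182 um = 1.82e-04 m
sigma_y = 34 + 0.84 / sqrt(1.82e-04)
sigma_y = 96.26 MPa


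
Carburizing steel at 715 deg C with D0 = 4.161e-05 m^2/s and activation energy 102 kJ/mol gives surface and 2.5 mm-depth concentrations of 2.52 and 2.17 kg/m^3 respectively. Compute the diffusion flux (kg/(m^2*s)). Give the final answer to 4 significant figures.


Step 1: D = D0 * exp(-Qd/(R*T))
T = 715 + 273.15 = 988.15 K
D = 4.161e-05 * exp(-102e3 / (8.314 * 988.15)) = 1.68724e-10 m^2/s
Step 2: J = D * (C1 - C2) / dx
J = 1.68724e-10 * (2.52 - 2.17) / 2.5e-03
J = 2.362e-08 kg/(m^2*s)


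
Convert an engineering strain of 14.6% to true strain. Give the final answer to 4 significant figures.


epsilon_true = ln(1 + epsilon_eng)
epsilon_true = ln(1 + 0.146)
epsilon_true = 0.1363


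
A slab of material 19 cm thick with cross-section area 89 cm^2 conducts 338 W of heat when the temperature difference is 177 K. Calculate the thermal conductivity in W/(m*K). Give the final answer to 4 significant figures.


k = Q*L / (A*dT)
L = 0.19 m, A = 8.9e-03 m^2
k = 338 * 0.19 / (8.9e-03 * 177)
k = 40.77 W/(m*K)


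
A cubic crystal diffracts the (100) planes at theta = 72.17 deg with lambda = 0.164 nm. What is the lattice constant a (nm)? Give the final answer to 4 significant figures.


d = lambda / (2*sin(theta))
d = 0.164 / (2*sin(72.17 deg))
d = 0.0861372 nm
a = d * sqrt(h^2+k^2+l^2) = 0.0861372 * sqrt(1)
a = 0.08614 nm


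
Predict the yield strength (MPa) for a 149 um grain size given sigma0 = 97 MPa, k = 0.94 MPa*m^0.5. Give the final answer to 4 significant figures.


sigma_y = sigma0 + k / sqrt(d)
d = 149 um = 1.49e-04 m
sigma_y = 97 + 0.94 / sqrt(1.49e-04)
sigma_y = 174 MPa


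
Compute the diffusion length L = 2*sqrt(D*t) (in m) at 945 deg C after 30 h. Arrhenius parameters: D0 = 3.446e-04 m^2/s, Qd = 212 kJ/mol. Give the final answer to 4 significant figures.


Step 1: D = D0 * exp(-Qd/(R*T))
T = 1218.15 K
D = 3.446e-04 * exp(-212e3 / (8.314 * 1218.15)) = 2.79488e-13 m^2/s
Step 2: L = 2*sqrt(D*t)
t = 30 h = 108000 s
L = 2*sqrt(2.79488e-13 * 108000) = 3.475e-04 m


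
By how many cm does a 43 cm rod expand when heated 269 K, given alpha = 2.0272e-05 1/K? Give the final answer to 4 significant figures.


dL = L0 * alpha * dT
dL = 43 * 2.0272e-05 * 269
dL = 0.2345 cm


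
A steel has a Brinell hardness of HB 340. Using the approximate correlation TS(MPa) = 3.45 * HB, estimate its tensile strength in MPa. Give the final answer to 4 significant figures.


TS (MPa) = 3.45 * HB
TS = 3.45 * 340
TS = 1173 MPa


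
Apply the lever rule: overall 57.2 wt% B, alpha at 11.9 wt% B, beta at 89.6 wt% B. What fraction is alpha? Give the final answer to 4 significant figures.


f_alpha = (C_beta - C0) / (C_beta - C_alpha)
f_alpha = (89.6 - 57.2) / (89.6 - 11.9)
f_alpha = 0.417


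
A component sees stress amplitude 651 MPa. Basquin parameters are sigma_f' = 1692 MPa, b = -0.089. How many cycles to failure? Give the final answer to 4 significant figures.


sigma_a = sigma_f' * (2*Nf)^b
2*Nf = (sigma_a / sigma_f')^(1/b)
2*Nf = (651 / 1692)^(1/-0.089)
2*Nf = 45802.8
Nf = 22900 cycles


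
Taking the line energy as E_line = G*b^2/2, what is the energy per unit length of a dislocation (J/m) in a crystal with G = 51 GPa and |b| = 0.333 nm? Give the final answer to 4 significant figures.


E = G*b^2/2
b = 0.333 nm = 3.33e-10 m
G = 51 GPa = 5.1e+10 Pa
E = 0.5 * 5.1e+10 * (3.33e-10)^2
E = 2.828e-09 J/m


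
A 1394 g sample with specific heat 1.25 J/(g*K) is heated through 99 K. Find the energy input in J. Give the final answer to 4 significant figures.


Q = m * cp * dT
Q = 1394 * 1.25 * 99
Q = 172500 J


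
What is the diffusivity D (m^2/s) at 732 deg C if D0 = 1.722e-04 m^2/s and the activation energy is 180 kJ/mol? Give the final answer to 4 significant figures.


D = D0 * exp(-Qd / (R*T))
T = 1005.15 K
D = 1.722e-04 * exp(-180e3 / (8.314 * 1005.15))
D = 7.614e-14 m^2/s


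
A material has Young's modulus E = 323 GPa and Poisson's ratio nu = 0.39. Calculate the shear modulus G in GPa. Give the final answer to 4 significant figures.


G = E / (2*(1+nu))
G = 323 / (2*(1+0.39))
G = 116.2 GPa


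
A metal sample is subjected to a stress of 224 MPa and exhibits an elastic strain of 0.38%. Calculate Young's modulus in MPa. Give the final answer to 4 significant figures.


E = sigma / epsilon
epsilon = 0.38% = 3.8e-03
E = 224 / 3.8e-03
E = 58950 MPa


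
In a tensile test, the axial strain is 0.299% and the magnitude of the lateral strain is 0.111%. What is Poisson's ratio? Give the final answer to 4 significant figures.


nu = -epsilon_lat / epsilon_axial
Lateral strain is contraction (negative), so using magnitudes:
nu = 0.111 / 0.299
nu = 0.3712


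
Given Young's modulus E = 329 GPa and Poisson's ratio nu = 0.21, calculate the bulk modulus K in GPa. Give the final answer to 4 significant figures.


K = E / (3*(1-2*nu))
K = 329 / (3*(1-2*0.21))
K = 189.1 GPa


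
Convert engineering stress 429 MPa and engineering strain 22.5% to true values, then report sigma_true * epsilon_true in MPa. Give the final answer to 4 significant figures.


sigma_true = sigma_eng * (1 + epsilon_eng)
sigma_true = 429 * (1 + 0.225) = 525.525 MPa
epsilon_true = ln(1 + epsilon_eng)
epsilon_true = ln(1 + 0.225) = 0.202941
sigma_true * epsilon_true = 525.525 * 0.202941 = 106.7 MPa


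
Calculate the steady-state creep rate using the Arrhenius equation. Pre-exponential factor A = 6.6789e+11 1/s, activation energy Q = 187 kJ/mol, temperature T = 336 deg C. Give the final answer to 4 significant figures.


rate = A * exp(-Q / (R*T))
T = 336 + 273.15 = 609.15 K
rate = 6.6789e+11 * exp(-187e3 / (8.314 * 609.15))
rate = 6.15e-05 1/s


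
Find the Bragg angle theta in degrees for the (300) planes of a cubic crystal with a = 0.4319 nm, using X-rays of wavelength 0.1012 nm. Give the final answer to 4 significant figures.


d = a / sqrt(h^2+k^2+l^2)
d = 0.4319 / sqrt(9) = 0.143967 nm
lambda = 2*d*sin(theta)  =>  sin(theta) = lambda / (2*d)
sin(theta) = 0.1012 / (2 * 0.143967) = 0.35147
theta = 20.58 deg


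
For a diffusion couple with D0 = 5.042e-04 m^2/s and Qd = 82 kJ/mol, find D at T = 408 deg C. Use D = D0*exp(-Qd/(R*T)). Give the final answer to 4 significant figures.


D = D0 * exp(-Qd / (R*T))
T = 681.15 K
D = 5.042e-04 * exp(-82e3 / (8.314 * 681.15))
D = 2.595e-10 m^2/s


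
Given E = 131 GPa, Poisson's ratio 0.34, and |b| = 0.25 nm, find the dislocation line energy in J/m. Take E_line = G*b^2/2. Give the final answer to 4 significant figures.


Step 1: G = E / (2*(1+nu))
G = 131 / (2*(1+0.34)) = 48.8806 GPa = 4.88806e+10 Pa
Step 2: E_line = G*b^2/2
b = 0.25 nm = 2.5e-10 m
E_line = 0.5 * 4.88806e+10 * (2.5e-10)^2 = 1.528e-09 J/m


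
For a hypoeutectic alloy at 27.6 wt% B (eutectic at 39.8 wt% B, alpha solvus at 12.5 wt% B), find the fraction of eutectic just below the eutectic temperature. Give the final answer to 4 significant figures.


f_primary = (C_e - C0) / (C_e - C_alpha_max)
f_primary = (39.8 - 27.6) / (39.8 - 12.5)
f_primary = 0.446886
f_eutectic = 1 - 0.446886 = 0.5531


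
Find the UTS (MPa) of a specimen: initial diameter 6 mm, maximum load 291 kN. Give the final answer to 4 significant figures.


A0 = pi*(d/2)^2 = pi*(6/2)^2 = 28.2743 mm^2
UTS = F_max / A0 = 291*1000 / 28.2743
UTS = 10290 MPa


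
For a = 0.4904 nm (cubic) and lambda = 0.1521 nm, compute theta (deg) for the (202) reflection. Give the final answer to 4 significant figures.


d = a / sqrt(h^2+k^2+l^2)
d = 0.4904 / sqrt(8) = 0.173383 nm
lambda = 2*d*sin(theta)  =>  sin(theta) = lambda / (2*d)
sin(theta) = 0.1521 / (2 * 0.173383) = 0.438625
theta = 26.02 deg


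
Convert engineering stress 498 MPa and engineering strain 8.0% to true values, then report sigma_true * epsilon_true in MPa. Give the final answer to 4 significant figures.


sigma_true = sigma_eng * (1 + epsilon_eng)
sigma_true = 498 * (1 + 0.08) = 537.84 MPa
epsilon_true = ln(1 + epsilon_eng)
epsilon_true = ln(1 + 0.08) = 0.076961
sigma_true * epsilon_true = 537.84 * 0.076961 = 41.39 MPa


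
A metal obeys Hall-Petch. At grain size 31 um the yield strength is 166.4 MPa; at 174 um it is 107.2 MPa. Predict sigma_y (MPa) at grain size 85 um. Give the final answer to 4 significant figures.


sigma_y = sigma0 + k / sqrt(d)
1/sqrt(d1) = 1/sqrt(3.1e-05) = 179.605;  1/sqrt(d2) = 75.8098
k = (sigma1 - sigma2) / (1/sqrt(d1) - 1/sqrt(d2)) = (166.4 - 107.2) / (179.605 - 75.8098) = 0.570352 MPa*m^0.5
sigma0 = sigma1 - k/sqrt(d1) = 166.4 - 0.570352*179.605 = 63.9617 MPa
sigma_y(d3) = 63.9617 + 0.570352 / sqrt(8.5e-05) = 125.8 MPa


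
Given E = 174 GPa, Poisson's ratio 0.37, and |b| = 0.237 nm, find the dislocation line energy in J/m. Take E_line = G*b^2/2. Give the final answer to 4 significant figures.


Step 1: G = E / (2*(1+nu))
G = 174 / (2*(1+0.37)) = 63.5036 GPa = 6.35036e+10 Pa
Step 2: E_line = G*b^2/2
b = 0.237 nm = 2.37e-10 m
E_line = 0.5 * 6.35036e+10 * (2.37e-10)^2 = 1.783e-09 J/m


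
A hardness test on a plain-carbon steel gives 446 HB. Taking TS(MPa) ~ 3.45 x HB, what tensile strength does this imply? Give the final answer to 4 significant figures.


TS (MPa) = 3.45 * HB
TS = 3.45 * 446
TS = 1539 MPa


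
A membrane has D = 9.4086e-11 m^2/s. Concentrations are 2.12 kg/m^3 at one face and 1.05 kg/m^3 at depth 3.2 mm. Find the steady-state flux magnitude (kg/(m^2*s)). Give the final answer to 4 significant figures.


J = -D * (dC/dx) = D * (C1 - C2) / dx
J = 9.4086e-11 * (2.12 - 1.05) / 3.2e-03
J = 3.146e-08 kg/(m^2*s)


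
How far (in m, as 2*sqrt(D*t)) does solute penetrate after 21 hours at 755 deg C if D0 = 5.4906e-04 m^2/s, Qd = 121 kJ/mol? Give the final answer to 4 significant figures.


Step 1: D = D0 * exp(-Qd/(R*T))
T = 1028.15 K
D = 5.4906e-04 * exp(-121e3 / (8.314 * 1028.15)) = 3.9089e-10 m^2/s
Step 2: L = 2*sqrt(D*t)
t = 21 h = 75600 s
L = 2*sqrt(3.9089e-10 * 75600) = 0.01087 m


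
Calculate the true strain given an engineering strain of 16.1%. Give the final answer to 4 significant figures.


epsilon_true = ln(1 + epsilon_eng)
epsilon_true = ln(1 + 0.161)
epsilon_true = 0.1493


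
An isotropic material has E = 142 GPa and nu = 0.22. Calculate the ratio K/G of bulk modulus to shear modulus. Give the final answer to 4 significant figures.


G = E / (2*(1+nu))
G = 142 / (2*(1+0.22)) = 58.1967 GPa
K = E / (3*(1-2*nu))
K = 142 / (3*(1-2*0.22)) = 84.5238 GPa
K/G = 84.5238 / 58.1967 = 1.452


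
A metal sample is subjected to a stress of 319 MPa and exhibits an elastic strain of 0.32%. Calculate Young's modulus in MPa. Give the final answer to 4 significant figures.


E = sigma / epsilon
epsilon = 0.32% = 3.2e-03
E = 319 / 3.2e-03
E = 99690 MPa


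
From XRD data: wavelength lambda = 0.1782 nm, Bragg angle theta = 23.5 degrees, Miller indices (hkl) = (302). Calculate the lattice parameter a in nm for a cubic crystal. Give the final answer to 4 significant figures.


d = lambda / (2*sin(theta))
d = 0.1782 / (2*sin(23.5 deg))
d = 0.223449 nm
a = d * sqrt(h^2+k^2+l^2) = 0.223449 * sqrt(13)
a = 0.8057 nm


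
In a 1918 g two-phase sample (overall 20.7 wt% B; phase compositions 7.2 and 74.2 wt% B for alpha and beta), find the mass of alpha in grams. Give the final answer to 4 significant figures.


f_alpha = (C_beta - C0) / (C_beta - C_alpha)
f_alpha = (74.2 - 20.7) / (74.2 - 7.2) = 0.798507
m_alpha = f_alpha * m_total = 0.798507 * 1918 = 1532 g


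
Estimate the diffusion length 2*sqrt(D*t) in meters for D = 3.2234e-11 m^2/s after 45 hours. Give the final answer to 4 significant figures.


t = 45 hr = 162000 s
Diffusion length = 2*sqrt(D*t)
= 2*sqrt(3.2234e-11 * 162000)
= 4.57e-03 m


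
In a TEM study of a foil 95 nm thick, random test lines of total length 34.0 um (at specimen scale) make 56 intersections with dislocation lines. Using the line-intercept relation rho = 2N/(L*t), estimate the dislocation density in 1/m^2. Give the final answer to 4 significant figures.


rho = 2N / (L * t)
L = 34.0 um = 3.4e-05 m, t = 95 nm = 9.5e-08 m
rho = 2 * 56 / (3.4e-05 * 9.5e-08)
rho = 3.467e+13 1/m^2


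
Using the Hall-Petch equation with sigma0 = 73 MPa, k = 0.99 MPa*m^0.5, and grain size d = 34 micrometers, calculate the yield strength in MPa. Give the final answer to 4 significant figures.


sigma_y = sigma0 + k / sqrt(d)
d = 34 um = 3.4e-05 m
sigma_y = 73 + 0.99 / sqrt(3.4e-05)
sigma_y = 242.8 MPa


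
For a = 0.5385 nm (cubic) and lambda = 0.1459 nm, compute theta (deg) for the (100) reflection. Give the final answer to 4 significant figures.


d = a / sqrt(h^2+k^2+l^2)
d = 0.5385 / sqrt(1) = 0.5385 nm
lambda = 2*d*sin(theta)  =>  sin(theta) = lambda / (2*d)
sin(theta) = 0.1459 / (2 * 0.5385) = 0.135469
theta = 7.786 deg


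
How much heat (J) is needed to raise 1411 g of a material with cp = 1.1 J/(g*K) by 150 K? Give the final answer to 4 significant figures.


Q = m * cp * dT
Q = 1411 * 1.1 * 150
Q = 232800 J


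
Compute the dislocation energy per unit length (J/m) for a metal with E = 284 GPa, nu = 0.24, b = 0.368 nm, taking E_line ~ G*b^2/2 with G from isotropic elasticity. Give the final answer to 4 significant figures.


Step 1: G = E / (2*(1+nu))
G = 284 / (2*(1+0.24)) = 114.516 GPa = 1.14516e+11 Pa
Step 2: E_line = G*b^2/2
b = 0.368 nm = 3.68e-10 m
E_line = 0.5 * 1.14516e+11 * (3.68e-10)^2 = 7.754e-09 J/m


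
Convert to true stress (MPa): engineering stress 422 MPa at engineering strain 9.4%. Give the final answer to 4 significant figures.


sigma_true = sigma_eng * (1 + epsilon_eng)
sigma_true = 422 * (1 + 0.094)
sigma_true = 461.7 MPa


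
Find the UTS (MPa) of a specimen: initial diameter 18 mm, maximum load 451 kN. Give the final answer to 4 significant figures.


A0 = pi*(d/2)^2 = pi*(18/2)^2 = 254.469 mm^2
UTS = F_max / A0 = 451*1000 / 254.469
UTS = 1772 MPa


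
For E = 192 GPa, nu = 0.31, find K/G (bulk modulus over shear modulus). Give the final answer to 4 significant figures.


G = E / (2*(1+nu))
G = 192 / (2*(1+0.31)) = 73.2824 GPa
K = E / (3*(1-2*nu))
K = 192 / (3*(1-2*0.31)) = 168.421 GPa
K/G = 168.421 / 73.2824 = 2.298


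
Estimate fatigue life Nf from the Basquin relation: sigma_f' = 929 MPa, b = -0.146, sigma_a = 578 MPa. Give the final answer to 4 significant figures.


sigma_a = sigma_f' * (2*Nf)^b
2*Nf = (sigma_a / sigma_f')^(1/b)
2*Nf = (578 / 929)^(1/-0.146)
2*Nf = 25.7965
Nf = 12.9 cycles


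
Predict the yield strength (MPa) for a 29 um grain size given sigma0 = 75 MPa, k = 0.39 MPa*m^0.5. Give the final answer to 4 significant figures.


sigma_y = sigma0 + k / sqrt(d)
d = 29 um = 2.9e-05 m
sigma_y = 75 + 0.39 / sqrt(2.9e-05)
sigma_y = 147.4 MPa


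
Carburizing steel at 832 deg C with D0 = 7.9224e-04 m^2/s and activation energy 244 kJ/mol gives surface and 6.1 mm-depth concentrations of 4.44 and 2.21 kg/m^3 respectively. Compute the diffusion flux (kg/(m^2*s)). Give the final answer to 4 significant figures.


Step 1: D = D0 * exp(-Qd/(R*T))
T = 832 + 273.15 = 1105.15 K
D = 7.9224e-04 * exp(-244e3 / (8.314 * 1105.15)) = 2.32189e-15 m^2/s
Step 2: J = D * (C1 - C2) / dx
J = 2.32189e-15 * (4.44 - 2.21) / 6.1e-03
J = 8.488e-13 kg/(m^2*s)


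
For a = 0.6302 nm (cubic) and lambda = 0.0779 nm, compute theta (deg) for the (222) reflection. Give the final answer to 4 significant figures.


d = a / sqrt(h^2+k^2+l^2)
d = 0.6302 / sqrt(12) = 0.181923 nm
lambda = 2*d*sin(theta)  =>  sin(theta) = lambda / (2*d)
sin(theta) = 0.0779 / (2 * 0.181923) = 0.214101
theta = 12.36 deg


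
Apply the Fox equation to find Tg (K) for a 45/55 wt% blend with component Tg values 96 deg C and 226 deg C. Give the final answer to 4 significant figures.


1/Tg = w1/Tg1 + w2/Tg2 (in Kelvin)
Tg1 = 369.15 K, Tg2 = 499.15 K
1/Tg = 0.45/369.15 + 0.55/499.15
Tg = 430.9 K


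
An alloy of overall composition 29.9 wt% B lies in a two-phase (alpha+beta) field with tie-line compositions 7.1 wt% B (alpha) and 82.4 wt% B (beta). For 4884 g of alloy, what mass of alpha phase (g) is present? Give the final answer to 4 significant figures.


f_alpha = (C_beta - C0) / (C_beta - C_alpha)
f_alpha = (82.4 - 29.9) / (82.4 - 7.1) = 0.697211
m_alpha = f_alpha * m_total = 0.697211 * 4884 = 3405 g


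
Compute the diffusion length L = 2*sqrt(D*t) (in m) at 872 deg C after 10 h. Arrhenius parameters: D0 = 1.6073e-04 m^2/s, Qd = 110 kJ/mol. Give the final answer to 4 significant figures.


Step 1: D = D0 * exp(-Qd/(R*T))
T = 1145.15 K
D = 1.6073e-04 * exp(-110e3 / (8.314 * 1145.15)) = 1.54311e-09 m^2/s
Step 2: L = 2*sqrt(D*t)
t = 10 h = 36000 s
L = 2*sqrt(1.54311e-09 * 36000) = 0.01491 m


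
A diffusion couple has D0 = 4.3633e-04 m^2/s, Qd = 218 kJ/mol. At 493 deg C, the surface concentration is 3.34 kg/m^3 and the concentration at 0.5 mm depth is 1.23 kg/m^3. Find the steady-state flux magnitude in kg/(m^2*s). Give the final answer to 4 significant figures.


Step 1: D = D0 * exp(-Qd/(R*T))
T = 493 + 273.15 = 766.15 K
D = 4.3633e-04 * exp(-218e3 / (8.314 * 766.15)) = 5.97662e-19 m^2/s
Step 2: J = D * (C1 - C2) / dx
J = 5.97662e-19 * (3.34 - 1.23) / 5e-04
J = 2.522e-15 kg/(m^2*s)


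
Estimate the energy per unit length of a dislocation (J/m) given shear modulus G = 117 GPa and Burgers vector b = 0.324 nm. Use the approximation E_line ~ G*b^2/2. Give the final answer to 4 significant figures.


E = G*b^2/2
b = 0.324 nm = 3.24e-10 m
G = 117 GPa = 1.17e+11 Pa
E = 0.5 * 1.17e+11 * (3.24e-10)^2
E = 6.141e-09 J/m


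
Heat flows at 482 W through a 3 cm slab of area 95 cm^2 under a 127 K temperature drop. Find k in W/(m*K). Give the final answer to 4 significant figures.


k = Q*L / (A*dT)
L = 0.03 m, A = 9.5e-03 m^2
k = 482 * 0.03 / (9.5e-03 * 127)
k = 11.99 W/(m*K)


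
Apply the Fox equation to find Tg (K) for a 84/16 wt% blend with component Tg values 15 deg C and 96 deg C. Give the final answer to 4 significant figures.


1/Tg = w1/Tg1 + w2/Tg2 (in Kelvin)
Tg1 = 288.15 K, Tg2 = 369.15 K
1/Tg = 0.84/288.15 + 0.16/369.15
Tg = 298.6 K


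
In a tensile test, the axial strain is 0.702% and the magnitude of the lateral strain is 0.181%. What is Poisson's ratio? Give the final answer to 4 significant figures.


nu = -epsilon_lat / epsilon_axial
Lateral strain is contraction (negative), so using magnitudes:
nu = 0.181 / 0.702
nu = 0.2578


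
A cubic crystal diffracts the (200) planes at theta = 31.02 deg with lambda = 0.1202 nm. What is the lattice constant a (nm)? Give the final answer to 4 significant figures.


d = lambda / (2*sin(theta))
d = 0.1202 / (2*sin(31.02 deg))
d = 0.116623 nm
a = d * sqrt(h^2+k^2+l^2) = 0.116623 * sqrt(4)
a = 0.2332 nm


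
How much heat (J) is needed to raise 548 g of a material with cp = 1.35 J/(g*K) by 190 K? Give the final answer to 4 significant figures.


Q = m * cp * dT
Q = 548 * 1.35 * 190
Q = 140600 J


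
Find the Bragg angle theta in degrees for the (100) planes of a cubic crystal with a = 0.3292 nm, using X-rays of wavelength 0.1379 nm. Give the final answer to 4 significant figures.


d = a / sqrt(h^2+k^2+l^2)
d = 0.3292 / sqrt(1) = 0.3292 nm
lambda = 2*d*sin(theta)  =>  sin(theta) = lambda / (2*d)
sin(theta) = 0.1379 / (2 * 0.3292) = 0.209447
theta = 12.09 deg


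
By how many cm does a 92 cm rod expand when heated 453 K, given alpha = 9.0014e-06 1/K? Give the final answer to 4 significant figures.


dL = L0 * alpha * dT
dL = 92 * 9.0014e-06 * 453
dL = 0.3751 cm


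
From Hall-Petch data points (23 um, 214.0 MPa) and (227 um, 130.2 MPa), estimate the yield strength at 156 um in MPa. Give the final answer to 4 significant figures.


sigma_y = sigma0 + k / sqrt(d)
1/sqrt(d1) = 1/sqrt(2.3e-05) = 208.514;  1/sqrt(d2) = 66.3723
k = (sigma1 - sigma2) / (1/sqrt(d1) - 1/sqrt(d2)) = (214.0 - 130.2) / (208.514 - 66.3723) = 0.589551 MPa*m^0.5
sigma0 = sigma1 - k/sqrt(d1) = 214.0 - 0.589551*208.514 = 91.0701 MPa
sigma_y(d3) = 91.0701 + 0.589551 / sqrt(1.56e-04) = 138.3 MPa


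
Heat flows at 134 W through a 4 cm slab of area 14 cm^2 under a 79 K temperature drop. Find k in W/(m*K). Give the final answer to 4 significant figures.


k = Q*L / (A*dT)
L = 0.04 m, A = 1.4e-03 m^2
k = 134 * 0.04 / (1.4e-03 * 79)
k = 48.46 W/(m*K)


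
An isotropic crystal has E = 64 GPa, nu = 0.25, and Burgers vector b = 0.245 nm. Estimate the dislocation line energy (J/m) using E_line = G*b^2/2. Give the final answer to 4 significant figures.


Step 1: G = E / (2*(1+nu))
G = 64 / (2*(1+0.25)) = 25.6 GPa = 2.56e+10 Pa
Step 2: E_line = G*b^2/2
b = 0.245 nm = 2.45e-10 m
E_line = 0.5 * 2.56e+10 * (2.45e-10)^2 = 7.683e-10 J/m


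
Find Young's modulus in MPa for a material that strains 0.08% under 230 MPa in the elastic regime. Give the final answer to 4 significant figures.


E = sigma / epsilon
epsilon = 0.08% = 8e-04
E = 230 / 8e-04
E = 287500 MPa


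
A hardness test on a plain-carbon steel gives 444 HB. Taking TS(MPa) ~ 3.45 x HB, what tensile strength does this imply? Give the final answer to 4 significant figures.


TS (MPa) = 3.45 * HB
TS = 3.45 * 444
TS = 1532 MPa


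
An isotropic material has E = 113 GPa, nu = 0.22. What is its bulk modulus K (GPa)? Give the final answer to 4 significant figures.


K = E / (3*(1-2*nu))
K = 113 / (3*(1-2*0.22))
K = 67.26 GPa


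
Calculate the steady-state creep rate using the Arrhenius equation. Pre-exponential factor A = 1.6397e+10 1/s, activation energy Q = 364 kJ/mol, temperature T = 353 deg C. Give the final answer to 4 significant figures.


rate = A * exp(-Q / (R*T))
T = 353 + 273.15 = 626.15 K
rate = 1.6397e+10 * exp(-364e3 / (8.314 * 626.15))
rate = 7.048e-21 1/s


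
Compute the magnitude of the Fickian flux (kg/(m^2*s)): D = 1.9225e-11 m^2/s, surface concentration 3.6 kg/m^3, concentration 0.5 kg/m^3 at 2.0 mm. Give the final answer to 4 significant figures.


J = -D * (dC/dx) = D * (C1 - C2) / dx
J = 1.9225e-11 * (3.6 - 0.5) / 2e-03
J = 2.98e-08 kg/(m^2*s)


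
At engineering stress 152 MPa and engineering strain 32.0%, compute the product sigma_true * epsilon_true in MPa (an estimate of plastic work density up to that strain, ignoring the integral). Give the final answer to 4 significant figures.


sigma_true = sigma_eng * (1 + epsilon_eng)
sigma_true = 152 * (1 + 0.32) = 200.64 MPa
epsilon_true = ln(1 + epsilon_eng)
epsilon_true = ln(1 + 0.32) = 0.277632
sigma_true * epsilon_true = 200.64 * 0.277632 = 55.7 MPa


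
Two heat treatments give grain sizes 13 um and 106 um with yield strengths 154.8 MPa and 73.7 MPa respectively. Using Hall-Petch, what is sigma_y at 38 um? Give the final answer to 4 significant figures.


sigma_y = sigma0 + k / sqrt(d)
1/sqrt(d1) = 1/sqrt(1.3e-05) = 277.35;  1/sqrt(d2) = 97.1286
k = (sigma1 - sigma2) / (1/sqrt(d1) - 1/sqrt(d2)) = (154.8 - 73.7) / (277.35 - 97.1286) = 0.450002 MPa*m^0.5
sigma0 = sigma1 - k/sqrt(d1) = 154.8 - 0.450002*277.35 = 29.992 MPa
sigma_y(d3) = 29.992 + 0.450002 / sqrt(3.8e-05) = 103 MPa


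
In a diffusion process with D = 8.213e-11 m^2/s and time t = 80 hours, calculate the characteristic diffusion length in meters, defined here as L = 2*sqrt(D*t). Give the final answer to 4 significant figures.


t = 80 hr = 288000 s
Diffusion length = 2*sqrt(D*t)
= 2*sqrt(8.213e-11 * 288000)
= 9.727e-03 m
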